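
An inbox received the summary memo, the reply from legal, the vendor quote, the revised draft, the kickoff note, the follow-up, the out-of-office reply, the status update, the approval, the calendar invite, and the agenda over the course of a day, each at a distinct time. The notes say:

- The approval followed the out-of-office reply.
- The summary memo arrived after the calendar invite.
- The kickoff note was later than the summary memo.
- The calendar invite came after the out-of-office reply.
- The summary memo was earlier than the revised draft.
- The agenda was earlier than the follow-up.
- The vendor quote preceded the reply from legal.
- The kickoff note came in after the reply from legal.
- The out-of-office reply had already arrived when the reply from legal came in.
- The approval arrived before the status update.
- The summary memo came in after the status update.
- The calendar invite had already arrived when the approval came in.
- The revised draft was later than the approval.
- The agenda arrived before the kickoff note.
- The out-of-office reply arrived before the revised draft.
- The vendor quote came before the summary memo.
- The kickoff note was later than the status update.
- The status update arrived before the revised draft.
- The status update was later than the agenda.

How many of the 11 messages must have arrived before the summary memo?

6

Directly stated before the summary memo: the calendar invite, the status update, and the vendor quote.
The agenda reaches the summary memo via the agenda → the status update → the summary memo.
The approval reaches the summary memo via the approval → the status update → the summary memo.
The out-of-office reply reaches the summary memo via the out-of-office reply → the calendar invite → the summary memo.
That's the agenda, the approval, the calendar invite, the out-of-office reply, the status update, and the vendor quote — 6 in all.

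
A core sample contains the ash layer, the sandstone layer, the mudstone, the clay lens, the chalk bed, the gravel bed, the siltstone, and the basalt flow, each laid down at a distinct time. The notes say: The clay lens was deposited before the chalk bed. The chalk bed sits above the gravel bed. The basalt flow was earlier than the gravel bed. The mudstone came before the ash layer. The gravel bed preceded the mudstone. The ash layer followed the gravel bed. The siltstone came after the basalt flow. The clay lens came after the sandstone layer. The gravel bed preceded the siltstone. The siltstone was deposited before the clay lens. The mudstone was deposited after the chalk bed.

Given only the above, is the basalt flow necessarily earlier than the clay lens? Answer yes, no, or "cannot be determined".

Chain the constraints: the basalt flow → the siltstone → the clay lens. Each link is directly stated, so the basalt flow comes before the clay lens.

yes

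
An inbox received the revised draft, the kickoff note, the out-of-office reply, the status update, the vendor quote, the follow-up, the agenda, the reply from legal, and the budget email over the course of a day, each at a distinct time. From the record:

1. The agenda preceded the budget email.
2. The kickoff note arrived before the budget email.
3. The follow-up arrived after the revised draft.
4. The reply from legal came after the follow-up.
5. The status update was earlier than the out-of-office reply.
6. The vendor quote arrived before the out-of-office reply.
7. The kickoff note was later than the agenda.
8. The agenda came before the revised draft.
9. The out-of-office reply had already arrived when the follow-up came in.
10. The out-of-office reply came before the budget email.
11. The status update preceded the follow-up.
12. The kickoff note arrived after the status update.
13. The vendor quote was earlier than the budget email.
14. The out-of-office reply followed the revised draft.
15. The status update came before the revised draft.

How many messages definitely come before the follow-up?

Directly stated before the follow-up: the out-of-office reply, the revised draft, and the status update.
The agenda reaches the follow-up via the agenda → the revised draft → the follow-up.
The vendor quote reaches the follow-up via the vendor quote → the out-of-office reply → the follow-up.
No chain forces the budget email (or any of the others) ahead of the follow-up.
That's the agenda, the out-of-office reply, the revised draft, the status update, and the vendor quote — 5 in all.

5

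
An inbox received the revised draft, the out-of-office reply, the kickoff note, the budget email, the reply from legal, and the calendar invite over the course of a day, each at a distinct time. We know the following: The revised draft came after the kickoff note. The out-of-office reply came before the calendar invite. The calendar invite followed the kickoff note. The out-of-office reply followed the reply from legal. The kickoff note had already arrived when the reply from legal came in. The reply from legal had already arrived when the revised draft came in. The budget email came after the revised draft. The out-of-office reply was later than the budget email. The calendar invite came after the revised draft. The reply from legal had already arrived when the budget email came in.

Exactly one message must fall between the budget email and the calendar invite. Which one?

Tracing the constraints gives the budget email → the out-of-office reply → the calendar invite, so the out-of-office reply sits after the budget email and before the calendar invite.
No other message is forced both after the budget email and before the calendar invite.

the out-of-office reply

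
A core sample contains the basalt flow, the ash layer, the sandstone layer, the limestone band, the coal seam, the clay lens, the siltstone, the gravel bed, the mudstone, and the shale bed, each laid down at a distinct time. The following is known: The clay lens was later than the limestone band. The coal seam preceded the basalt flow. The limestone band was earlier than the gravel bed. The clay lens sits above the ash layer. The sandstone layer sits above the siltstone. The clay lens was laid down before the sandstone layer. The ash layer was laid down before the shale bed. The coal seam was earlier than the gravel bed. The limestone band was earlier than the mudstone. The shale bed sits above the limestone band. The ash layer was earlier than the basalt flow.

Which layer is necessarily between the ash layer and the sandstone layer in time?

the clay lens

Tracing the constraints gives the ash layer → the clay lens → the sandstone layer, so the clay lens sits after the ash layer and before the sandstone layer.
No other layer is forced both after the ash layer and before the sandstone layer.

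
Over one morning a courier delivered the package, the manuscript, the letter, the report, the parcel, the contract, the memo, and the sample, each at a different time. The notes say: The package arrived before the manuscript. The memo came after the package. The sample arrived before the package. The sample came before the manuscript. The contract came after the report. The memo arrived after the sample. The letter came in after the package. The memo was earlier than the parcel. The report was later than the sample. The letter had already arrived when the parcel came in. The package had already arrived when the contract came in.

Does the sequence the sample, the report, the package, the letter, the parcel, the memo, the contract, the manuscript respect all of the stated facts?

no

The constraints require the memo before the parcel, but in the proposed sequence the parcel appears ahead of the memo. That one violation is enough.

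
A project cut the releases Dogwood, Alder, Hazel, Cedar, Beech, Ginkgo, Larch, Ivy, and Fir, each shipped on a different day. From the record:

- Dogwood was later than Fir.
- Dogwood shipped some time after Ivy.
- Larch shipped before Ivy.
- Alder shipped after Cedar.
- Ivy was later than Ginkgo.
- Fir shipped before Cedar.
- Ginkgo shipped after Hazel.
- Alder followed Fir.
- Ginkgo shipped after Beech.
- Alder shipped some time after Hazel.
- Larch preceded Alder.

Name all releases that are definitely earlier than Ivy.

Directly stated before Ivy: Ginkgo and Larch.
Beech reaches Ivy via Beech → Ginkgo → Ivy.
Hazel reaches Ivy via Hazel → Ginkgo → Ivy.

Beech, Ginkgo, Hazel, Larch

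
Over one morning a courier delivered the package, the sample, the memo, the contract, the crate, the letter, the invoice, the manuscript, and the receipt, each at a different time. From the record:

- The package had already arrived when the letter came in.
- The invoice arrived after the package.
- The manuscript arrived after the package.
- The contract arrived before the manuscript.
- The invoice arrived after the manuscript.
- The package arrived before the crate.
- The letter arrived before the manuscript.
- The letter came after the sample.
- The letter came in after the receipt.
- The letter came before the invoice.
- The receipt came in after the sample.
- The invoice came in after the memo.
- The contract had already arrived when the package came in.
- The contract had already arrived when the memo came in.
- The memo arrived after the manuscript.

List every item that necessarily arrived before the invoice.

the contract, the letter, the manuscript, the memo, the package, the receipt, the sample

Directly stated before the invoice: the letter, the manuscript, the memo, and the package.
The contract reaches the invoice via the contract → the package → the invoice.
The receipt reaches the invoice via the receipt → the letter → the invoice.
The sample reaches the invoice via the sample → the letter → the invoice.
No chain forces the crate ahead of the invoice.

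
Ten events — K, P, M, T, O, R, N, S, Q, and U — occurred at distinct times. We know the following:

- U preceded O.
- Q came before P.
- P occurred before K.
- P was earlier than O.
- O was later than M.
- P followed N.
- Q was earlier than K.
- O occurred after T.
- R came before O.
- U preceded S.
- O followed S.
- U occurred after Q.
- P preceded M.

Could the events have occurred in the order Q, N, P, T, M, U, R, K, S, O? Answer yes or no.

yes

Check each stated constraint against the proposed order — e.g. P is ahead of O; Q is ahead of K. Every pair is in the required order; nothing is violated.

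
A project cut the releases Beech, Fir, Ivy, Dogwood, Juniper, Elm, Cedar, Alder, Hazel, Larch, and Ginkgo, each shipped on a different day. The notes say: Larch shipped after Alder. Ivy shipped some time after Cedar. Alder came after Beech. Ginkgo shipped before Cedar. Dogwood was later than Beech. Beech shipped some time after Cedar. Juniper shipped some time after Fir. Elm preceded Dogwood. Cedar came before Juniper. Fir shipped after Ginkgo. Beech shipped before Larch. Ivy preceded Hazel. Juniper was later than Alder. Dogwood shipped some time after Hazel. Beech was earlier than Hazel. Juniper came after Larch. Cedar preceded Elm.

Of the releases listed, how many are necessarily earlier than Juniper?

Directly stated before Juniper: Alder, Cedar, Fir, and Larch.
Beech reaches Juniper via Beech → Larch → Juniper.
Ginkgo reaches Juniper via Ginkgo → Fir → Juniper.
That's Alder, Beech, Cedar, Fir, Ginkgo, and Larch — 6 in all.

6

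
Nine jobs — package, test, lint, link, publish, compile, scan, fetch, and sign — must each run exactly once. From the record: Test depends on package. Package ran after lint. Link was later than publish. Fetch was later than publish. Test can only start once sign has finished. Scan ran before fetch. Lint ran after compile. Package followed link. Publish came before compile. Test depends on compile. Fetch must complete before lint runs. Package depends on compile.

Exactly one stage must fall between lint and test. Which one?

package

Tracing the constraints gives lint → package → test, so package sits after lint and before test.
No other stage is forced both after lint and before test.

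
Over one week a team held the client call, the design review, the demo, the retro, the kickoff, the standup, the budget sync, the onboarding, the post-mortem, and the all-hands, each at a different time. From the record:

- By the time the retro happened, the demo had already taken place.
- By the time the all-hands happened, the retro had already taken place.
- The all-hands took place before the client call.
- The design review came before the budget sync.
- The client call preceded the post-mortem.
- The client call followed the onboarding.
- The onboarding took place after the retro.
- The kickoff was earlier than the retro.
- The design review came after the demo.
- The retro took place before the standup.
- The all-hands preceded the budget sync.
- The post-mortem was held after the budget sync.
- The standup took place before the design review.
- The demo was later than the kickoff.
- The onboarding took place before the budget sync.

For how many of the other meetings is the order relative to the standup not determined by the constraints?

Forced before the standup: the demo, the kickoff, and the retro; forced after the standup: the budget sync, the design review, and the post-mortem.
That leaves the all-hands, the client call, and the onboarding with no forced order relative to the standup — 3.

3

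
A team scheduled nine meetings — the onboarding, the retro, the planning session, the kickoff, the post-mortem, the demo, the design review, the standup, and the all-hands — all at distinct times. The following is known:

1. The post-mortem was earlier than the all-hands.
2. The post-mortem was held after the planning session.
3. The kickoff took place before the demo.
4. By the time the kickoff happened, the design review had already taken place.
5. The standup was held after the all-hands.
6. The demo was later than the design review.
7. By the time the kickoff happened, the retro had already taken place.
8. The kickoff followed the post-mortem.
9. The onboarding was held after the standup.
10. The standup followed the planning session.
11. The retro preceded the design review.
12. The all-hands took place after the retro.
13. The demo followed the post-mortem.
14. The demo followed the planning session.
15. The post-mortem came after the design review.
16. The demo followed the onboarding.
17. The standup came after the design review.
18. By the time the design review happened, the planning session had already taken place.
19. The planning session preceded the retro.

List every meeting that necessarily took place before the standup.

Directly stated before the standup: the all-hands, the design review, and the planning session.
The post-mortem reaches the standup via the post-mortem → the all-hands → the standup.
The retro reaches the standup via the retro → the design review → the standup.
No chain forces the kickoff (or any of the others) ahead of the standup.

the all-hands, the design review, the planning session, the post-mortem, the retro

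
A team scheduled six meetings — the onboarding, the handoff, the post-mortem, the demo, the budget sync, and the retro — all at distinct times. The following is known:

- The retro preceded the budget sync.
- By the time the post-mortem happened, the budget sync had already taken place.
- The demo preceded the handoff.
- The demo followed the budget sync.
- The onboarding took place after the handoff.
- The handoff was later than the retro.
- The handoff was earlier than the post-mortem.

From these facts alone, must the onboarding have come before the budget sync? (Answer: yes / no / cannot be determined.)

Tracing the constraints gives the budget sync → the demo → the handoff → the onboarding, so the budget sync must come before the onboarding.
That means the onboarding cannot be before the budget sync.

no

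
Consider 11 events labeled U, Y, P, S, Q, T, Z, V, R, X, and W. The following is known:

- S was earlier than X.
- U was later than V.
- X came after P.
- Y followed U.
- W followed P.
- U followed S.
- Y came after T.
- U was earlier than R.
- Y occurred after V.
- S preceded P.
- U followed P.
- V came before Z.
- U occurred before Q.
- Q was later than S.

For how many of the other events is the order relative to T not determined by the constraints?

9

Forced after T: Y.
That leaves P, Q, R, S, U, V, W, X, and Z with no forced order relative to T — 9.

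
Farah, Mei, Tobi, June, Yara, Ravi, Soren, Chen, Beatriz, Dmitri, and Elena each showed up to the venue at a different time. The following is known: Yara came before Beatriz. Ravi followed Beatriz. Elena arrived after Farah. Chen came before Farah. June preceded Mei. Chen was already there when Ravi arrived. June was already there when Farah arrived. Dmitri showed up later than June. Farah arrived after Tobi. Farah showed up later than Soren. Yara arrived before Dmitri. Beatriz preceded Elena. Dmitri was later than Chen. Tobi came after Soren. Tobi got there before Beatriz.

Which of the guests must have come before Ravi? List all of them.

Beatriz, Chen, Soren, Tobi, Yara

Directly stated before Ravi: Beatriz and Chen.
Soren reaches Ravi via Soren → Tobi → Beatriz → Ravi.
Tobi reaches Ravi via Tobi → Beatriz → Ravi.
Yara reaches Ravi via Yara → Beatriz → Ravi.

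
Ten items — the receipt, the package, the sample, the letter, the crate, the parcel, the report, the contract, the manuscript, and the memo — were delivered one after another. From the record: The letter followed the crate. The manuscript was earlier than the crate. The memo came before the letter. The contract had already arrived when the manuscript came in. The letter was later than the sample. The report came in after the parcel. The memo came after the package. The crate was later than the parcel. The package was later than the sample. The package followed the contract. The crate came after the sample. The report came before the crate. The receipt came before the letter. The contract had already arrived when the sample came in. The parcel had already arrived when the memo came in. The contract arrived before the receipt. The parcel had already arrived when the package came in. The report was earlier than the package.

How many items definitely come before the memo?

Directly stated before the memo: the package and the parcel.
The contract reaches the memo via the contract → the package → the memo.
The report reaches the memo via the report → the package → the memo.
The sample reaches the memo via the sample → the package → the memo.
No chain forces the letter (or any of the others) ahead of the memo.
That's the contract, the package, the parcel, the report, and the sample — 5 in all.

5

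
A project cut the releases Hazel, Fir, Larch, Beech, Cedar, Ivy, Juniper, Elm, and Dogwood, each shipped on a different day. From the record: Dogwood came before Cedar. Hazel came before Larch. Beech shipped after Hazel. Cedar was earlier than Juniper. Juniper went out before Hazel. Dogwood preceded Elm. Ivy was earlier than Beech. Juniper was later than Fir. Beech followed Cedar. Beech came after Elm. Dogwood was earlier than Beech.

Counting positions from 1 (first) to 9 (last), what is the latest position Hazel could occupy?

7

Hazel must come before Beech and Larch — 2 releases forced after it.
Everything else can be placed before Hazel in some valid order, so Hazel can sit as late as position 9 − 2 = 7.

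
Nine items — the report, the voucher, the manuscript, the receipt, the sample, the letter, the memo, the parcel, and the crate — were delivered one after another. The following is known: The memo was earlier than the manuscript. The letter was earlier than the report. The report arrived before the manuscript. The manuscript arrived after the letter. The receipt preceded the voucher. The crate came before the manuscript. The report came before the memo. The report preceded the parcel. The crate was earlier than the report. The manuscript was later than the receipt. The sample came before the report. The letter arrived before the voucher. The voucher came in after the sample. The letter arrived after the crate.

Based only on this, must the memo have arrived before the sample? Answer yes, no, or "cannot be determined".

Tracing the constraints gives the sample → the report → the memo, so the sample must come before the memo.
That means the memo cannot be before the sample.

no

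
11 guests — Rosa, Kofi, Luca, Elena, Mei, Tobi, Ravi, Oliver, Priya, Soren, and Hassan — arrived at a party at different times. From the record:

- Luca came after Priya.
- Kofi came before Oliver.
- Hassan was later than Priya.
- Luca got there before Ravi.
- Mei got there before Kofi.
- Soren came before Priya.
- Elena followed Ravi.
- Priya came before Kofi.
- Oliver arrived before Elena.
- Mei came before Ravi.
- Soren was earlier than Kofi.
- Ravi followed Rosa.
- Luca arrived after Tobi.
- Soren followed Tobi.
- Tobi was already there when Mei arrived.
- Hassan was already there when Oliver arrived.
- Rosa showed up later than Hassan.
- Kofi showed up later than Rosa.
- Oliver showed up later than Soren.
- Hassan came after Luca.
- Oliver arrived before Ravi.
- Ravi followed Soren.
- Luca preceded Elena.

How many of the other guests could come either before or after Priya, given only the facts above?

1

Forced before Priya: Soren and Tobi; forced after Priya: Elena, Hassan, Kofi, Luca, Oliver, Ravi, and Rosa.
That leaves Mei with no forced order relative to Priya — 1.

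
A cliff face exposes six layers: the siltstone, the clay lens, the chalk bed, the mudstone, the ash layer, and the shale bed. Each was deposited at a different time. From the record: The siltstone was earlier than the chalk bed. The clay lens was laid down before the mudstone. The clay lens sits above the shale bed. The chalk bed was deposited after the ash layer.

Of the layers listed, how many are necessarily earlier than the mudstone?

Directly stated before the mudstone: the clay lens.
The shale bed reaches the mudstone via the shale bed → the clay lens → the mudstone.
No chain forces the chalk bed (or any of the others) ahead of the mudstone.
That's the clay lens and the shale bed — 2 in all.

2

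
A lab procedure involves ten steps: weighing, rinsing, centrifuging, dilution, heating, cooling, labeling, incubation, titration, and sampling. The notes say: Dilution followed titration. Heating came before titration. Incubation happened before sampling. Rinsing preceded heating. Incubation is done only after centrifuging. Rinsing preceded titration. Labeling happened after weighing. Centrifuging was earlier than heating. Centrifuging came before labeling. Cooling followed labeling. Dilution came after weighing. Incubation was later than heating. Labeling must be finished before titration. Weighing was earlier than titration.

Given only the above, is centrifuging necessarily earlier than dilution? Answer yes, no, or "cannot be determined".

yes

Chain the constraints: centrifuging → heating → titration → dilution. Each link is directly stated, so centrifuging comes before dilution.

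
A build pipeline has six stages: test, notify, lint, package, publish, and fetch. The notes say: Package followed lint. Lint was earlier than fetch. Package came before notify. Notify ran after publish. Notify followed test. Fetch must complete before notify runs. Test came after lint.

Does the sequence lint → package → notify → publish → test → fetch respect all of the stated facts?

The constraints require publish before notify, but in the proposed sequence notify appears ahead of publish. That one violation is enough.

no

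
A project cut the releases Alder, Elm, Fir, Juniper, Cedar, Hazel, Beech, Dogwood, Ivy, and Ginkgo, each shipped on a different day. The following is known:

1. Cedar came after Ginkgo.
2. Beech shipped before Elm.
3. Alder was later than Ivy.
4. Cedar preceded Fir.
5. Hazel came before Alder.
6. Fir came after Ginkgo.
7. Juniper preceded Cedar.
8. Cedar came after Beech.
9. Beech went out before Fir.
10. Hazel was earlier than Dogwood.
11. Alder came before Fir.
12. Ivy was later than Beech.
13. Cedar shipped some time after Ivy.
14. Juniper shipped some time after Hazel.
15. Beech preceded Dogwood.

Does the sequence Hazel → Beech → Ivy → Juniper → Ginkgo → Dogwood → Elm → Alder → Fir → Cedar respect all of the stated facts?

no

The constraints require Cedar before Fir, but in the proposed sequence Fir appears ahead of Cedar. That one violation is enough.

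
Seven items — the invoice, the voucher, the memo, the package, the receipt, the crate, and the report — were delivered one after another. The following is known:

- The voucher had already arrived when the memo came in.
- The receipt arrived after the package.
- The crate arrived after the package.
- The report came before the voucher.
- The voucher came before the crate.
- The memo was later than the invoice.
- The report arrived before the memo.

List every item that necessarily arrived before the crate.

the package, the report, the voucher

Directly stated before the crate: the package and the voucher.
The report reaches the crate via the report → the voucher → the crate.
No chain forces the receipt (or any of the others) ahead of the crate.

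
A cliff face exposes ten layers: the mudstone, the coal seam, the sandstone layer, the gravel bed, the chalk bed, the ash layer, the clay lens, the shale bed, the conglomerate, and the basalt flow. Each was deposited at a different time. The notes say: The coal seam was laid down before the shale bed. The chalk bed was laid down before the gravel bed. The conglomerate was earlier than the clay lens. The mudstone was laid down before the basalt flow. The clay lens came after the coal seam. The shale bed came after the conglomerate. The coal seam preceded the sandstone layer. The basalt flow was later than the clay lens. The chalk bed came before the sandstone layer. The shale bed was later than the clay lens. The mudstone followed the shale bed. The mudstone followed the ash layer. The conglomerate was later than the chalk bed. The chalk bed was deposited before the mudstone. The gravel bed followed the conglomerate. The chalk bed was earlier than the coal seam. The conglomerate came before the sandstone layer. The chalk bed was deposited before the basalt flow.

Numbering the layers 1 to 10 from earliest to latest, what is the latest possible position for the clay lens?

7

The clay lens must come before the basalt flow, the mudstone, and the shale bed — 3 layers forced after it.
Everything else can be placed before the clay lens in some valid order, so the clay lens can sit as late as position 10 − 3 = 7.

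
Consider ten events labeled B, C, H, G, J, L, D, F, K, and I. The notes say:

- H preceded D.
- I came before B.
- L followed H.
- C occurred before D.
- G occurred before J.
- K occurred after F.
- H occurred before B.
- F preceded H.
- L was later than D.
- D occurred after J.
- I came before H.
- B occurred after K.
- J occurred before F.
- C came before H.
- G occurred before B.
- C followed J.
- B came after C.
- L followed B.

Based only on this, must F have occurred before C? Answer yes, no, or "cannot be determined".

No chain of stated constraints runs from F to C, and none runs from C to F either.
So the relative order of F and C is not fixed by the given facts.

cannot be determined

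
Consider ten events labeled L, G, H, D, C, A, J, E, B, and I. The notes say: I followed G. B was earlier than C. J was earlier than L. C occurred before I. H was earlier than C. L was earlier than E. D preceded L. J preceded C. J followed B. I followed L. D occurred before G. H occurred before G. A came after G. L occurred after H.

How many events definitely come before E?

Directly stated before E: L.
B reaches E via B → J → L → E.
D reaches E via D → L → E.
H reaches E via H → L → E.
Likewise J reaches E by chaining the stated constraints.
No chain forces A (or any of the others) ahead of E.
That's B, D, H, J, and L — 5 in all.

5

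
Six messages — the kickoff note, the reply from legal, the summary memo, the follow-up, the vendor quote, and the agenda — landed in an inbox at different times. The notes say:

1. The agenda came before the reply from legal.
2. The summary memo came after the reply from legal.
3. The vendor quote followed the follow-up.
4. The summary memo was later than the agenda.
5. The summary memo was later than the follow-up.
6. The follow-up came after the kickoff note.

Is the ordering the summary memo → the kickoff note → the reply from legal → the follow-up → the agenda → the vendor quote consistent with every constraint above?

The constraints require the agenda before the summary memo, but in the proposed sequence the summary memo appears ahead of the agenda. That one violation is enough.

no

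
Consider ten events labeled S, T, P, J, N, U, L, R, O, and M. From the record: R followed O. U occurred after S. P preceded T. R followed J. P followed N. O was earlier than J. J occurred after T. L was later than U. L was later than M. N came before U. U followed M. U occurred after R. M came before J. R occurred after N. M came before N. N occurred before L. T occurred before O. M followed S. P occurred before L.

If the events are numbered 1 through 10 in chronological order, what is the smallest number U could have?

9

J, M, N, O, P, R, S, and T must all come before U — 8 forced predecessors.
Nothing else is forced ahead of U, so its earliest slot is position 8 + 1 = 9.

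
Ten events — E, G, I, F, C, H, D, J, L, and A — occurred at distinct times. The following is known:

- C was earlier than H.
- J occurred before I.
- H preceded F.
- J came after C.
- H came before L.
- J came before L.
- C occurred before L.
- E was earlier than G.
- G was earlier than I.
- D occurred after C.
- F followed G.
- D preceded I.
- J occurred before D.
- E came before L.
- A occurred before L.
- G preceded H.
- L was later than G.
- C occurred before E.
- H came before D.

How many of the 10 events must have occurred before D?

Directly stated before D: C, H, and J.
E reaches D via E → G → H → D.
G reaches D via G → H → D.
No chain forces F (or any of the others) ahead of D.
That's C, E, G, H, and J — 5 in all.

5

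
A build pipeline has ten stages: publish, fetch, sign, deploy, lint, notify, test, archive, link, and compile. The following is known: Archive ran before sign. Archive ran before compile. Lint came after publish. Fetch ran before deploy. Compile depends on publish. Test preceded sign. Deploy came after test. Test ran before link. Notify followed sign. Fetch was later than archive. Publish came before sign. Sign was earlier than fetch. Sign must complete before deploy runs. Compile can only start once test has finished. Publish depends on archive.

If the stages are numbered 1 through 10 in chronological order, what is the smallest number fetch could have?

5

Archive, publish, sign, and test must all come before fetch — 4 forced predecessors.
Nothing else is forced ahead of fetch, so its earliest slot is position 4 + 1 = 5.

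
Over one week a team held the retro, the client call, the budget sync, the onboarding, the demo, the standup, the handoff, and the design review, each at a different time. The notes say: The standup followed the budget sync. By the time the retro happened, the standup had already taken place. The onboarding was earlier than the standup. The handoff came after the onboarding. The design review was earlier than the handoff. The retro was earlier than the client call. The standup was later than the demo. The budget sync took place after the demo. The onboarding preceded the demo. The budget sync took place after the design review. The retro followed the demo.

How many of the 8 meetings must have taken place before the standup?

4

Directly stated before the standup: the budget sync, the demo, and the onboarding.
The design review reaches the standup via the design review → the budget sync → the standup.
That's the budget sync, the demo, the design review, and the onboarding — 4 in all.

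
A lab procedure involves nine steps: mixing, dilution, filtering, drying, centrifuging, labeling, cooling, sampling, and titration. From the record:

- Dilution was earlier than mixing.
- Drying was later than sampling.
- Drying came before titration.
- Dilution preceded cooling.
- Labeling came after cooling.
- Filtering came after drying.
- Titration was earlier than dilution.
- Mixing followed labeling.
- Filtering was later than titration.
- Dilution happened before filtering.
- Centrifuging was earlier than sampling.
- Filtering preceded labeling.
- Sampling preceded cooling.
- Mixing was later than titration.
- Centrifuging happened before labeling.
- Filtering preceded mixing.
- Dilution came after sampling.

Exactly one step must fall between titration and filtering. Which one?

Tracing the constraints gives titration → dilution → filtering, so dilution sits after titration and before filtering.
No other step is forced both after titration and before filtering.

dilution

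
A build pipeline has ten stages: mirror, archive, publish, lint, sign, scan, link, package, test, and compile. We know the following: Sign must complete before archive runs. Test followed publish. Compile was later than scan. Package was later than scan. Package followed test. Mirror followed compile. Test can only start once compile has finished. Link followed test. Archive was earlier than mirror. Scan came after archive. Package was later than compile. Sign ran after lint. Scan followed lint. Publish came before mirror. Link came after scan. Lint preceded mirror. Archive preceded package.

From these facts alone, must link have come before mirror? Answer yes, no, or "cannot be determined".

cannot be determined

No chain of stated constraints runs from link to mirror, and none runs from mirror to link either.
So the relative order of link and mirror is not fixed by the given facts.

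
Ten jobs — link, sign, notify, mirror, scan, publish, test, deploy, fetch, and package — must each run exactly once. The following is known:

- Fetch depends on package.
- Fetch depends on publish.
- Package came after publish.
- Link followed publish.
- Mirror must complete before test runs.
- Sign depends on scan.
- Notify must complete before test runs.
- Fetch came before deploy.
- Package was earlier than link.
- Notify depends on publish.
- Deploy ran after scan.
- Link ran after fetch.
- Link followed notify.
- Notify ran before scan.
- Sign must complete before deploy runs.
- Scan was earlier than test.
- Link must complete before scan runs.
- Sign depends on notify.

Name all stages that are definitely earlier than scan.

fetch, link, notify, package, publish

Directly stated before scan: link and notify.
Fetch reaches scan via fetch → link → scan.
Package reaches scan via package → link → scan.
Publish reaches scan via publish → link → scan.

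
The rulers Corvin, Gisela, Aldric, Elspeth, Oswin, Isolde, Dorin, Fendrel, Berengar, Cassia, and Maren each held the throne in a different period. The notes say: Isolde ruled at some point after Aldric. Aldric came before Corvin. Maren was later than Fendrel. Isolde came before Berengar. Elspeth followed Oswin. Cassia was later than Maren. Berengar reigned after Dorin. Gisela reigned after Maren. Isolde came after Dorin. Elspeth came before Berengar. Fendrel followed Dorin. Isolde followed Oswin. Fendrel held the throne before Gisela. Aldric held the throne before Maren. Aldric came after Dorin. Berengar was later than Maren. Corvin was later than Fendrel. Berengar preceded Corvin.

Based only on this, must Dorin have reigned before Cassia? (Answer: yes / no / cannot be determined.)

yes

Chain the constraints: Dorin → Fendrel → Maren → Cassia. Each link is directly stated, so Dorin comes before Cassia.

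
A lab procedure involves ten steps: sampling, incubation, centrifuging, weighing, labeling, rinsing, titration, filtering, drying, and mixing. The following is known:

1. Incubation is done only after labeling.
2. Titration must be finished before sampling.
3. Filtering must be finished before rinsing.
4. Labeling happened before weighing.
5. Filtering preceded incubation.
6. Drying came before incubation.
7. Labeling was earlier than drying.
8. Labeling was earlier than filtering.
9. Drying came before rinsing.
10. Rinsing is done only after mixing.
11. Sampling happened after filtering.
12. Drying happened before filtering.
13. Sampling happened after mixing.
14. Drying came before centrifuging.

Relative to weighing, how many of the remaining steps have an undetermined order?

8

Forced before weighing: labeling.
That leaves centrifuging, drying, filtering, incubation, mixing, rinsing, sampling, and titration with no forced order relative to weighing — 8.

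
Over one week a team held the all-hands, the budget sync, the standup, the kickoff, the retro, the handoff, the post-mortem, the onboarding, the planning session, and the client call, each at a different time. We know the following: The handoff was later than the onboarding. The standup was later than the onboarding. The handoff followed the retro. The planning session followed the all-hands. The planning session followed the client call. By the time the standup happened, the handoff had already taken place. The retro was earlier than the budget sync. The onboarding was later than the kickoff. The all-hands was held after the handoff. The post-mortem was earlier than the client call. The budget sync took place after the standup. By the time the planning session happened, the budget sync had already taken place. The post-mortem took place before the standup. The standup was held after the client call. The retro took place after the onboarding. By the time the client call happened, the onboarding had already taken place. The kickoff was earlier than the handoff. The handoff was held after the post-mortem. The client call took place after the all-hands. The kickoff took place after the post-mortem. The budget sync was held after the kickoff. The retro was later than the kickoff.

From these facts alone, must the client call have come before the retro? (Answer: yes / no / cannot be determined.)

no

Tracing the constraints gives the retro → the handoff → the all-hands → the client call, so the retro must come before the client call.
That means the client call cannot be before the retro.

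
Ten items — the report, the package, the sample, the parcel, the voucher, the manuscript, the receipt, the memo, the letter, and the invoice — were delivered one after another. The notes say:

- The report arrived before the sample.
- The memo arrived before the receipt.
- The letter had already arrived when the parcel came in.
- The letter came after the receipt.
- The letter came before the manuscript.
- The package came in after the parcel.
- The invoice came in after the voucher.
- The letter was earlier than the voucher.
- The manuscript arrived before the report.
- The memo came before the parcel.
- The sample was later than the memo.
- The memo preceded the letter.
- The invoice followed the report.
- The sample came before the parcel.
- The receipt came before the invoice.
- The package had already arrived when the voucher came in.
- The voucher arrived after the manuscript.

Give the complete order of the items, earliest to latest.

The constraints fix every adjacent pair, so only one ordering works:
the memo → the receipt → the letter → the manuscript → the report → the sample → the parcel → the package → the voucher → the invoice.

the memo, the receipt, the letter, the manuscript, the report, the sample, the parcel, the package, the voucher, the invoice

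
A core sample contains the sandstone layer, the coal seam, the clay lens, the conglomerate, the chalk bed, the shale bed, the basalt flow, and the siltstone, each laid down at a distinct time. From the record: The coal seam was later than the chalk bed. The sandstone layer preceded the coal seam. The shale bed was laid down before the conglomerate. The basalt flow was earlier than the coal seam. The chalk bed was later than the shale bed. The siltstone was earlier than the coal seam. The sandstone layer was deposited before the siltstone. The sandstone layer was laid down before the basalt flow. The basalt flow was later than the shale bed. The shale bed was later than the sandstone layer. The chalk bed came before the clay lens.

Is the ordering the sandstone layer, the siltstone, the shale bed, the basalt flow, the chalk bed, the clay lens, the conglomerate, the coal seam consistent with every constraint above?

yes

Check each stated constraint against the proposed order — e.g. the siltstone is ahead of the coal seam; the sandstone layer is ahead of the coal seam. Every pair is in the required order; nothing is violated.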